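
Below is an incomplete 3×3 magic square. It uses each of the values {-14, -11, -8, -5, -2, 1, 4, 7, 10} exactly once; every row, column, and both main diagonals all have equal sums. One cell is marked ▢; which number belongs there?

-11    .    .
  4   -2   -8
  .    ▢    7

The 9 entries sum to -18, so each line sums to -18/3 = -6.
Using column 1: -11 + 4 + ? → (3,1) = -6 − (-7) = 1.
Using column 3: -8 + 7 + ? → (1,3) = -6 − (-1) = -5.
Row 1 must total -6; the given cells sum to -16, so (1,2) = 10.
Row 3: 1 + 7 + ? = -6, so (3,2) = -14.

-14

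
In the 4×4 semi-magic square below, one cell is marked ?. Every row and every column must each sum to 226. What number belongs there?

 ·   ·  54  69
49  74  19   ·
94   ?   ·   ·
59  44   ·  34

Row 2 must total 226; the given cells sum to 142, so (2,4) = 84.
The remaining cell in row 4 is (4,3) = 226 − 137 = 89.
Column 1: 49 + 94 + 59 + ? = 226, so (1,1) = 24.
The remaining cell in column 3 is (3,3) = 226 − 162 = 64.
From column 4, 226 − (69 + 84 + 34) gives (3,4) = 39.
Row 1 needs 226; the known cells sum to 147, so (1,2) = 79.
Row 3 must total 226; the given cells sum to 197, so (3,2) = 29.

29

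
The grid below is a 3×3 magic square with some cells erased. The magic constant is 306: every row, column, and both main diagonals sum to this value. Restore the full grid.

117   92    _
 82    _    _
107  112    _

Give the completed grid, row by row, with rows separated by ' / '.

Row 1 needs 306; the known cells sum to 209, so (1,3) = 97.
Row 3 must total 306; the given cells sum to 219, so (3,3) = 87.
Using column 2: 92 + 112 + ? → (2,2) = 306 − 204 = 102.
Column 3 must total 306; the given cells sum to 184, so (2,3) = 122.

117 92 97 / 82 102 122 / 107 112 87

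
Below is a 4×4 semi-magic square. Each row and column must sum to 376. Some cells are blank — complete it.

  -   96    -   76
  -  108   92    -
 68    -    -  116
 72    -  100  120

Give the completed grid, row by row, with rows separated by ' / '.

124 96 80 76 / 112 108 92 64 / 68 88 104 116 / 72 84 100 120

Row 4 must total 376; the given cells sum to 292, so (4,2) = 84.
The remaining cell in column 2 is (3,2) = 376 − 288 = 88.
From column 4, 376 − (76 + 116 + 120) gives (2,4) = 64.
The remaining cell in row 2 is (2,1) = 376 − 264 = 112.
From row 3, 376 − (68 + 88 + 116) gives (3,3) = 104.
The remaining cell in column 1 is (1,1) = 376 − 252 = 124.
From column 3, 376 − (92 + 104 + 100) gives (1,3) = 80.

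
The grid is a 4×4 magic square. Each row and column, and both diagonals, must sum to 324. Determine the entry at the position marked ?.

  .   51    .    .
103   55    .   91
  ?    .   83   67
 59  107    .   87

63

Using row 2: 103 + 55 + 91 + ? → (2,3) = 324 − 249 = 75.
Using row 4: 59 + 107 + 87 + ? → (4,3) = 324 − 253 = 71.
Column 2 must total 324; the given cells sum to 213, so (3,2) = 111.
The remaining cell in column 3 is (1,3) = 324 − 229 = 95.
Using column 4: 91 + 67 + 87 + ? → (1,4) = 324 − 245 = 79.
From main diagonal, 324 − (55 + 83 + 87) gives (1,1) = 99.
Row 3: 111 + 83 + 67 + ? = 324, so (3,1) = 63.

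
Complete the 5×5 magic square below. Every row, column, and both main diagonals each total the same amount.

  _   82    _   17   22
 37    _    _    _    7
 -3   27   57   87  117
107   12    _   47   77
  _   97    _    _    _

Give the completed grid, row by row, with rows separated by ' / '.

Row 3 is already complete: -3 + 27 + 57 + 87 + 117 = 285, so that is the magic constant.
Using row 4: 107 + 12 + 47 + 77 + ? → (4,3) = 285 − 243 = 42.
The remaining cell in column 2 is (2,2) = 285 − 218 = 67.
Column 5: 22 + 7 + 117 + 77 + ? = 285, so (5,5) = 62.
From main diagonal, 285 − (67 + 57 + 47 + 62) gives (1,1) = 52.
Using row 1: 52 + 82 + 17 + 22 + ? → (1,3) = 285 − 173 = 112.
Column 1 needs 285; the known cells sum to 193, so (5,1) = 92.
Anti-diagonal must total 285; the given cells sum to 183, so (2,4) = 102.
The remaining cell in row 2 is (2,3) = 285 − 213 = 72.
From column 3, 285 − (112 + 72 + 57 + 42) gives (5,3) = 2.
The remaining cell in column 4 is (5,4) = 285 − 253 = 32.

52 82 112 17 22 / 37 67 72 102 7 / -3 27 57 87 117 / 107 12 42 47 77 / 92 97 2 32 62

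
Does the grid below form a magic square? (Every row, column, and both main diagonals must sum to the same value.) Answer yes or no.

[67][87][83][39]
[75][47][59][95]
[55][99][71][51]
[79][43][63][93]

Row 1: 67 + 87 + 83 + 39 = 276.
Row 2: 75 + 47 + 59 + 95 = 276.
Row 3: 55 + 99 + 71 + 51 = 276.
Row 4: 79 + 43 + 63 + 93 = 278.
Column 1: 67 + 75 + 55 + 79 = 276.
Column 2: 87 + 47 + 99 + 43 = 276.
Column 3: 83 + 59 + 71 + 63 = 276.
Column 4: 39 + 95 + 51 + 93 = 278.
Main diagonal: 67 + 47 + 71 + 93 = 278.
Anti-diagonal: 39 + 59 + 99 + 79 = 276.

No — row 2 sums to 276 but row 4 sums to 278.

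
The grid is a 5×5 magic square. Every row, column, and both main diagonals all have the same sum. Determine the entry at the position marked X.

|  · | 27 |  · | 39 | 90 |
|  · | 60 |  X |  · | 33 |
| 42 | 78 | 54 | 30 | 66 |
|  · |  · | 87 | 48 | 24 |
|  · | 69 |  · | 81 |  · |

Row 3 is complete and sums to 270; that is the magic constant.
Column 2: 27 + 60 + 78 + 69 + ? = 270, so (4,2) = 36.
The remaining cell in column 4 is (2,4) = 270 − 198 = 72.
Column 5 must total 270; the given cells sum to 213, so (5,5) = 57.
Main diagonal: 60 + 54 + 48 + 57 + ? = 270, so (1,1) = 51.
Anti-diagonal must total 270; the given cells sum to 252, so (5,1) = 18.
From row 1, 270 − (51 + 27 + 39 + 90) gives (1,3) = 63.
Row 4: 36 + 87 + 48 + 24 + ? = 270, so (4,1) = 75.
From row 5, 270 − (18 + 69 + 81 + 57) gives (5,3) = 45.
Column 1: 51 + 42 + 75 + 18 + ? = 270, so (2,1) = 84.
Column 3: 63 + 54 + 87 + 45 + ? = 270, so (2,3) = 21.

21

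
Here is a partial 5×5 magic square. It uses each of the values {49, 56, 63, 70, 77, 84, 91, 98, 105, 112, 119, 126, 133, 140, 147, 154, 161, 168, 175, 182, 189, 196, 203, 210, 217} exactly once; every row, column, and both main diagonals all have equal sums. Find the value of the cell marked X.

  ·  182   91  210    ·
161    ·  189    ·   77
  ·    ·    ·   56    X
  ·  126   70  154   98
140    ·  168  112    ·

The 25 entries sum to 3325, so each line sums to 3325/5 = 665.
Using row 4: 126 + 70 + 154 + 98 + ? → (4,1) = 665 − 448 = 217.
Column 3 must total 665; the given cells sum to 518, so (3,3) = 147.
Using column 4: 210 + 56 + 154 + 112 + ? → (2,4) = 665 − 532 = 133.
Anti-diagonal needs 665; the known cells sum to 546, so (1,5) = 119.
The remaining cell in row 1 is (1,1) = 665 − 602 = 63.
Using row 2: 161 + 189 + 133 + 77 + ? → (2,2) = 665 − 560 = 105.
Column 1 needs 665; the known cells sum to 581, so (3,1) = 84.
Main diagonal needs 665; the known cells sum to 469, so (5,5) = 196.
Row 5 must total 665; the given cells sum to 616, so (5,2) = 49.
The remaining cell in column 2 is (3,2) = 665 − 462 = 203.
From column 5, 665 − (119 + 77 + 98 + 196) gives (3,5) = 175.

175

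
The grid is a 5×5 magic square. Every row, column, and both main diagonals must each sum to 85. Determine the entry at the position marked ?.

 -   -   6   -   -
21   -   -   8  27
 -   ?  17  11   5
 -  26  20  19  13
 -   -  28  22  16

23

From row 4, 85 − (26 + 20 + 19 + 13) gives (4,1) = 7.
Column 3: 6 + 17 + 20 + 28 + ? = 85, so (2,3) = 14.
Using column 4: 8 + 11 + 19 + 22 + ? → (1,4) = 85 − 60 = 25.
The remaining cell in column 5 is (1,5) = 85 − 61 = 24.
The remaining cell in anti-diagonal is (5,1) = 85 − 75 = 10.
Using row 2: 21 + 14 + 8 + 27 + ? → (2,2) = 85 − 70 = 15.
Row 5: 10 + 28 + 22 + 16 + ? = 85, so (5,2) = 9.
Main diagonal needs 85; the known cells sum to 67, so (1,1) = 18.
Row 1 must total 85; the given cells sum to 73, so (1,2) = 12.
Using column 1: 18 + 21 + 7 + 10 + ? → (3,1) = 85 − 56 = 29.
From column 2, 85 − (12 + 15 + 26 + 9) gives (3,2) = 23.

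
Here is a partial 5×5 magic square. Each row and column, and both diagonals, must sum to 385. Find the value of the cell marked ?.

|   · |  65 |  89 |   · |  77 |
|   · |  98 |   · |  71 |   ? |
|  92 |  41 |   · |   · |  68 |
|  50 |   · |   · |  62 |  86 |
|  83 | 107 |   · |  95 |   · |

110

The remaining cell in column 2 is (4,2) = 385 − 311 = 74.
Anti-diagonal must total 385; the given cells sum to 305, so (3,3) = 80.
From row 3, 385 − (92 + 41 + 80 + 68) gives (3,4) = 104.
Row 4 must total 385; the given cells sum to 272, so (4,3) = 113.
Column 4: 71 + 104 + 62 + 95 + ? = 385, so (1,4) = 53.
Row 1 needs 385; the known cells sum to 284, so (1,1) = 101.
Column 1 needs 385; the known cells sum to 326, so (2,1) = 59.
The remaining cell in main diagonal is (5,5) = 385 − 341 = 44.
The remaining cell in row 5 is (5,3) = 385 − 329 = 56.
Column 3 needs 385; the known cells sum to 338, so (2,3) = 47.
Column 5 must total 385; the given cells sum to 275, so (2,5) = 110.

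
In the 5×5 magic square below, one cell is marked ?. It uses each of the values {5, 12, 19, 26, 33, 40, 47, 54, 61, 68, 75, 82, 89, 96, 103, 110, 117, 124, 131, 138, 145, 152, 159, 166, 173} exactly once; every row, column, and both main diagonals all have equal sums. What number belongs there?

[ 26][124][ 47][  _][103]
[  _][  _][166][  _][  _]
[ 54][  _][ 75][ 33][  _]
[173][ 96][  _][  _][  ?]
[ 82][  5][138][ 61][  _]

40

The 25 entries sum to 2225, so each line sums to 2225/5 = 445.
Row 1 must total 445; the given cells sum to 300, so (1,4) = 145.
Row 5: 82 + 5 + 138 + 61 + ? = 445, so (5,5) = 159.
Using column 1: 26 + 54 + 173 + 82 + ? → (2,1) = 445 − 335 = 110.
The remaining cell in column 3 is (4,3) = 445 − 426 = 19.
Anti-diagonal: 103 + 75 + 96 + 82 + ? = 445, so (2,4) = 89.
Column 4 needs 445; the known cells sum to 328, so (4,4) = 117.
Main diagonal: 26 + 75 + 117 + 159 + ? = 445, so (2,2) = 68.
The remaining cell in row 2 is (2,5) = 445 − 433 = 12.
Using row 4: 173 + 96 + 19 + 117 + ? → (4,5) = 445 − 405 = 40.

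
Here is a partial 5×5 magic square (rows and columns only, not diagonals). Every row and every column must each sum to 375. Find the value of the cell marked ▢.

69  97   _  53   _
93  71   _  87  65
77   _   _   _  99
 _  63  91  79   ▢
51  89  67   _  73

57

The remaining cell in row 2 is (2,3) = 375 − 316 = 59.
The remaining cell in row 5 is (5,4) = 375 − 280 = 95.
The remaining cell in column 1 is (4,1) = 375 − 290 = 85.
Column 2 must total 375; the given cells sum to 320, so (3,2) = 55.
From column 4, 375 − (53 + 87 + 79 + 95) gives (3,4) = 61.
Row 3 must total 375; the given cells sum to 292, so (3,3) = 83.
Row 4 needs 375; the known cells sum to 318, so (4,5) = 57.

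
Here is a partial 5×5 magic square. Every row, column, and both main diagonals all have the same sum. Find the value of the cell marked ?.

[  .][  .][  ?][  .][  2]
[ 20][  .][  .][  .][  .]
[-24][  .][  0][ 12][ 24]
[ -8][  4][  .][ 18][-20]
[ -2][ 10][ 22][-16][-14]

-22

Row 5 is complete and sums to 0; that is the magic constant.
From row 3, 0 − (-24 + 0 + 12 + 24) gives (3,2) = -12.
Row 4 must total 0; the given cells sum to -6, so (4,3) = 6.
From column 1, 0 − (20 + (-24) + (-8) + (-2)) gives (1,1) = 14.
Column 5 must total 0; the given cells sum to -8, so (2,5) = 8.
From main diagonal, 0 − (14 + 0 + 18 + (-14)) gives (2,2) = -18.
Using anti-diagonal: 2 + 0 + 4 + (-2) + ? → (2,4) = 0 − 4 = -4.
Row 2 must total 0; the given cells sum to 6, so (2,3) = -6.
Column 2 must total 0; the given cells sum to -16, so (1,2) = 16.
Using column 3: -6 + 0 + 6 + 22 + ? → (1,3) = 0 − 22 = -22.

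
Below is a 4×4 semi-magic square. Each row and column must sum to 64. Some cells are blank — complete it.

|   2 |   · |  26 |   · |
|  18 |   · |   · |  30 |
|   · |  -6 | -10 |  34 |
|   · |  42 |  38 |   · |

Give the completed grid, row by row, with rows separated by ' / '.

Row 3 needs 64; the known cells sum to 18, so (3,1) = 46.
Column 1 needs 64; the known cells sum to 66, so (4,1) = -2.
Column 3: 26 + (-10) + 38 + ? = 64, so (2,3) = 10.
Row 2 needs 64; the known cells sum to 58, so (2,2) = 6.
Row 4 needs 64; the known cells sum to 78, so (4,4) = -14.
Column 2: 6 + (-6) + 42 + ? = 64, so (1,2) = 22.
Using column 4: 30 + 34 + (-14) + ? → (1,4) = 64 − 50 = 14.

2 22 26 14 / 18 6 10 30 / 46 -6 -10 34 / -2 42 38 -14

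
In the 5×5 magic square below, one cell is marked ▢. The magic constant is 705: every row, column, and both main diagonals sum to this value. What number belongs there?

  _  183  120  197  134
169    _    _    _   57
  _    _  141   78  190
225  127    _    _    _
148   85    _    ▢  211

Row 1 must total 705; the given cells sum to 634, so (1,1) = 71.
From column 1, 705 − (71 + 169 + 225 + 148) gives (3,1) = 92.
Column 5 needs 705; the known cells sum to 592, so (4,5) = 113.
Anti-diagonal: 134 + 141 + 127 + 148 + ? = 705, so (2,4) = 155.
The remaining cell in row 3 is (3,2) = 705 − 501 = 204.
Column 2 needs 705; the known cells sum to 599, so (2,2) = 106.
The remaining cell in main diagonal is (4,4) = 705 − 529 = 176.
From row 2, 705 − (169 + 106 + 155 + 57) gives (2,3) = 218.
From row 4, 705 − (225 + 127 + 176 + 113) gives (4,3) = 64.
The remaining cell in column 3 is (5,3) = 705 − 543 = 162.
Using column 4: 197 + 155 + 78 + 176 + ? → (5,4) = 705 − 606 = 99.

99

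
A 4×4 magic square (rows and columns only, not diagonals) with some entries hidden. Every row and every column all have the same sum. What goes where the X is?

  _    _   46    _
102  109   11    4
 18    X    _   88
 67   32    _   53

Row 2 is complete and sums to 226; that is the magic constant.
Row 4 must total 226; the given cells sum to 152, so (4,3) = 74.
The remaining cell in column 1 is (1,1) = 226 − 187 = 39.
Using column 3: 46 + 11 + 74 + ? → (3,3) = 226 − 131 = 95.
The remaining cell in column 4 is (1,4) = 226 − 145 = 81.
Using row 1: 39 + 46 + 81 + ? → (1,2) = 226 − 166 = 60.
The remaining cell in row 3 is (3,2) = 226 − 201 = 25.

25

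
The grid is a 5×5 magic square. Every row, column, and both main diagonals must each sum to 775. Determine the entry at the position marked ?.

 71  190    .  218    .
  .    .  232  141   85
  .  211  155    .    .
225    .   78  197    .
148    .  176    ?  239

The remaining cell in column 3 is (1,3) = 775 − 641 = 134.
The remaining cell in main diagonal is (2,2) = 775 − 662 = 113.
Row 1 needs 775; the known cells sum to 613, so (1,5) = 162.
The remaining cell in row 2 is (2,1) = 775 − 571 = 204.
Column 1 needs 775; the known cells sum to 648, so (3,1) = 127.
From anti-diagonal, 775 − (162 + 141 + 155 + 148) gives (4,2) = 169.
Row 4 must total 775; the given cells sum to 669, so (4,5) = 106.
Column 2: 190 + 113 + 211 + 169 + ? = 775, so (5,2) = 92.
Using column 5: 162 + 85 + 106 + 239 + ? → (3,5) = 775 − 592 = 183.
Row 3 must total 775; the given cells sum to 676, so (3,4) = 99.
Using row 5: 148 + 92 + 176 + 239 + ? → (5,4) = 775 − 655 = 120.

120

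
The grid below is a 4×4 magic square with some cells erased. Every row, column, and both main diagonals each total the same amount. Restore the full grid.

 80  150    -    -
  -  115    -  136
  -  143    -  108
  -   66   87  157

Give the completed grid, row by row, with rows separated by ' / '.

Column 2 is already complete: 150 + 115 + 143 + 66 = 474, so that is the magic constant.
The remaining cell in row 4 is (4,1) = 474 − 310 = 164.
The remaining cell in column 4 is (1,4) = 474 − 401 = 73.
Main diagonal must total 474; the given cells sum to 352, so (3,3) = 122.
Using anti-diagonal: 73 + 143 + 164 + ? → (2,3) = 474 − 380 = 94.
Row 1 must total 474; the given cells sum to 303, so (1,3) = 171.
Row 2 must total 474; the given cells sum to 345, so (2,1) = 129.
Using row 3: 143 + 122 + 108 + ? → (3,1) = 474 − 373 = 101.

80 150 171 73 / 129 115 94 136 / 101 143 122 108 / 164 66 87 157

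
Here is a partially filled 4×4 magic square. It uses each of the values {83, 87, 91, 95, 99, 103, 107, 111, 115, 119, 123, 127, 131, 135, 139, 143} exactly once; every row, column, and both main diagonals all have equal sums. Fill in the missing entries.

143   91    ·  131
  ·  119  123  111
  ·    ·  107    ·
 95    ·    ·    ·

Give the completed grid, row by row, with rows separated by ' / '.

143 91 87 131 / 99 119 123 111 / 115 103 107 127 / 95 139 135 83

The 16 entries sum to 1808, so each line sums to 1808/4 = 452.
Using row 1: 143 + 91 + 131 + ? → (1,3) = 452 − 365 = 87.
Row 2 must total 452; the given cells sum to 353, so (2,1) = 99.
From column 1, 452 − (143 + 99 + 95) gives (3,1) = 115.
Column 3: 87 + 123 + 107 + ? = 452, so (4,3) = 135.
From main diagonal, 452 − (143 + 119 + 107) gives (4,4) = 83.
Anti-diagonal must total 452; the given cells sum to 349, so (3,2) = 103.
Row 3 must total 452; the given cells sum to 325, so (3,4) = 127.
Using row 4: 95 + 135 + 83 + ? → (4,2) = 452 − 313 = 139.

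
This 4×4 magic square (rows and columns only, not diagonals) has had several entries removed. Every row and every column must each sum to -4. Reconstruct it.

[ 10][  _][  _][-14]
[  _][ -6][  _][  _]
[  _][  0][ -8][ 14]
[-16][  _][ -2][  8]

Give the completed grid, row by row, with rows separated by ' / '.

The remaining cell in row 3 is (3,1) = -4 − 6 = -10.
Row 4 needs -4; the known cells sum to -10, so (4,2) = 6.
Column 1: 10 + (-10) + (-16) + ? = -4, so (2,1) = 12.
Using column 2: -6 + 0 + 6 + ? → (1,2) = -4 − 0 = -4.
From column 4, -4 − (-14 + 14 + 8) gives (2,4) = -12.
Row 1 needs -4; the known cells sum to -8, so (1,3) = 4.
Row 2: 12 + (-6) + (-12) + ? = -4, so (2,3) = 2.

10 -4 4 -14 / 12 -6 2 -12 / -10 0 -8 14 / -16 6 -2 8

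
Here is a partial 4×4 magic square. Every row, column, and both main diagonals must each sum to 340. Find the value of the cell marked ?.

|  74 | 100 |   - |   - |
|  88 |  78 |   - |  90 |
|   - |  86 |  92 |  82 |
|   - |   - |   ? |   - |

Row 2 must total 340; the given cells sum to 256, so (2,3) = 84.
Using row 3: 86 + 92 + 82 + ? → (3,1) = 340 − 260 = 80.
Column 1: 74 + 88 + 80 + ? = 340, so (4,1) = 98.
Using column 2: 100 + 78 + 86 + ? → (4,2) = 340 − 264 = 76.
The remaining cell in main diagonal is (4,4) = 340 − 244 = 96.
Anti-diagonal needs 340; the known cells sum to 268, so (1,4) = 72.
The remaining cell in row 1 is (1,3) = 340 − 246 = 94.
Row 4 needs 340; the known cells sum to 270, so (4,3) = 70.

70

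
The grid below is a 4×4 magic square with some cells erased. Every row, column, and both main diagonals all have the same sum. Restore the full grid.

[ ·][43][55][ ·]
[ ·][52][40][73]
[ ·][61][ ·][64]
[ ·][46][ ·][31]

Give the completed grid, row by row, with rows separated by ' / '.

Column 2 is already complete: 43 + 52 + 61 + 46 = 202, so that is the magic constant.
Row 2 must total 202; the given cells sum to 165, so (2,1) = 37.
Column 4: 73 + 64 + 31 + ? = 202, so (1,4) = 34.
From anti-diagonal, 202 − (34 + 40 + 61) gives (4,1) = 67.
The remaining cell in row 1 is (1,1) = 202 − 132 = 70.
From row 4, 202 − (67 + 46 + 31) gives (4,3) = 58.
Column 1 needs 202; the known cells sum to 174, so (3,1) = 28.
Column 3 must total 202; the given cells sum to 153, so (3,3) = 49.

70 43 55 34 / 37 52 40 73 / 28 61 49 64 / 67 46 58 31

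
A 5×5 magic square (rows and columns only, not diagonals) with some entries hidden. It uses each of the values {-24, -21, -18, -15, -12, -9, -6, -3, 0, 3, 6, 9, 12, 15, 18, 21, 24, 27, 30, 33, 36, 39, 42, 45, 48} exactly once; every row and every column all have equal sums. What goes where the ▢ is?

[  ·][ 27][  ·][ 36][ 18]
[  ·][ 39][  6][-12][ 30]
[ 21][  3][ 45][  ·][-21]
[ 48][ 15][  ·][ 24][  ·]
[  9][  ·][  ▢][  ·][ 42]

33

The 25 entries sum to 300, so each line sums to 300/5 = 60.
Row 2: 39 + 6 + (-12) + 30 + ? = 60, so (2,1) = -3.
Using row 3: 21 + 3 + 45 + (-21) + ? → (3,4) = 60 − 48 = 12.
Column 1 must total 60; the given cells sum to 75, so (1,1) = -15.
Column 2 must total 60; the given cells sum to 84, so (5,2) = -24.
Using column 4: 36 + (-12) + 12 + 24 + ? → (5,4) = 60 − 60 = 0.
The remaining cell in column 5 is (4,5) = 60 − 69 = -9.
The remaining cell in row 1 is (1,3) = 60 − 66 = -6.
The remaining cell in row 4 is (4,3) = 60 − 78 = -18.
Row 5: 9 + (-24) + 0 + 42 + ? = 60, so (5,3) = 33.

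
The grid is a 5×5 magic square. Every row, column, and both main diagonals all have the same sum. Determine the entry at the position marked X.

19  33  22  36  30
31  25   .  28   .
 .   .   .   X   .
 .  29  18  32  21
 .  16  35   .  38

Row 1 is complete and sums to 140; that is the magic constant.
Using row 4: 29 + 18 + 32 + 21 + ? → (4,1) = 140 − 100 = 40.
From column 2, 140 − (33 + 25 + 29 + 16) gives (3,2) = 37.
Main diagonal must total 140; the given cells sum to 114, so (3,3) = 26.
Anti-diagonal: 30 + 28 + 26 + 29 + ? = 140, so (5,1) = 27.
Row 5 needs 140; the known cells sum to 116, so (5,4) = 24.
The remaining cell in column 1 is (3,1) = 140 − 117 = 23.
Column 3 must total 140; the given cells sum to 101, so (2,3) = 39.
The remaining cell in column 4 is (3,4) = 140 − 120 = 20.

20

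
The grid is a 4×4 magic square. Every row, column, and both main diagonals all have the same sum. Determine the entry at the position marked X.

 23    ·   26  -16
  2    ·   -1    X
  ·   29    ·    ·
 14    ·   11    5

Anti-diagonal is complete and sums to 26; that is the magic constant.
Row 1: 23 + 26 + (-16) + ? = 26, so (1,2) = -7.
Row 4: 14 + 11 + 5 + ? = 26, so (4,2) = -4.
Column 1: 23 + 2 + 14 + ? = 26, so (3,1) = -13.
From column 2, 26 − (-7 + 29 + (-4)) gives (2,2) = 8.
Column 3 needs 26; the known cells sum to 36, so (3,3) = -10.
From row 2, 26 − (2 + 8 + (-1)) gives (2,4) = 17.

17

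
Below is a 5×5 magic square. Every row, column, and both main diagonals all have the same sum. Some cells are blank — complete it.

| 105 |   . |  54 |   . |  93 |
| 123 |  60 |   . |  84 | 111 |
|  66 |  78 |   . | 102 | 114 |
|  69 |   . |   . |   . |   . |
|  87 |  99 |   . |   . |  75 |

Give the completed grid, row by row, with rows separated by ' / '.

105 117 54 81 93 / 123 60 72 84 111 / 66 78 90 102 114 / 69 96 108 120 57 / 87 99 126 63 75

Column 1 is already complete: 105 + 123 + 66 + 69 + 87 = 450, so that is the magic constant.
Row 2 needs 450; the known cells sum to 378, so (2,3) = 72.
Row 3 must total 450; the given cells sum to 360, so (3,3) = 90.
The remaining cell in column 5 is (4,5) = 450 − 393 = 57.
The remaining cell in main diagonal is (4,4) = 450 − 330 = 120.
The remaining cell in anti-diagonal is (4,2) = 450 − 354 = 96.
Using row 4: 69 + 96 + 120 + 57 + ? → (4,3) = 450 − 342 = 108.
From column 2, 450 − (60 + 78 + 96 + 99) gives (1,2) = 117.
Using column 3: 54 + 72 + 90 + 108 + ? → (5,3) = 450 − 324 = 126.
Row 1 needs 450; the known cells sum to 369, so (1,4) = 81.
Using row 5: 87 + 99 + 126 + 75 + ? → (5,4) = 450 − 387 = 63.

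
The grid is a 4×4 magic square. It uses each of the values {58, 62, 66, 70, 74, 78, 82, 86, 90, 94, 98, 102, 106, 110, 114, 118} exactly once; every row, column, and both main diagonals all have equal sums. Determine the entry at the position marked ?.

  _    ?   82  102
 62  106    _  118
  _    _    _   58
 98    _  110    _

The 16 entries sum to 1408, so each line sums to 1408/4 = 352.
From row 2, 352 − (62 + 106 + 118) gives (2,3) = 66.
The remaining cell in column 3 is (3,3) = 352 − 258 = 94.
From column 4, 352 − (102 + 118 + 58) gives (4,4) = 74.
Main diagonal needs 352; the known cells sum to 274, so (1,1) = 78.
Anti-diagonal needs 352; the known cells sum to 266, so (3,2) = 86.
Using row 1: 78 + 82 + 102 + ? → (1,2) = 352 − 262 = 90.

90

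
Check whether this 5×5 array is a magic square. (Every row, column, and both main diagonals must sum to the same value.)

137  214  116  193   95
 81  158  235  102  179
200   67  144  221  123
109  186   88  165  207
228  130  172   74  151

Yes

Row 1: 137 + 214 + 116 + 193 + 95 = 755.
Row 2: 81 + 158 + 235 + 102 + 179 = 755.
Row 3: 200 + 67 + 144 + 221 + 123 = 755.
Row 4: 109 + 186 + 88 + 165 + 207 = 755.
Row 5: 228 + 130 + 172 + 74 + 151 = 755.
Column 1: 137 + 81 + 200 + 109 + 228 = 755.
Column 2: 214 + 158 + 67 + 186 + 130 = 755.
Column 3: 116 + 235 + 144 + 88 + 172 = 755.
Column 4: 193 + 102 + 221 + 165 + 74 = 755.
Column 5: 95 + 179 + 123 + 207 + 151 = 755.
Main diagonal: 137 + 158 + 144 + 165 + 151 = 755.
Anti-diagonal: 95 + 102 + 144 + 186 + 228 = 755.
All lines sum to 755.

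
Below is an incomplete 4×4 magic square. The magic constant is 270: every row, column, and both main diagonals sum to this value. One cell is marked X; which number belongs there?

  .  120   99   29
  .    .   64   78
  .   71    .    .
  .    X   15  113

The remaining cell in row 1 is (1,1) = 270 − 248 = 22.
Column 3 must total 270; the given cells sum to 178, so (3,3) = 92.
Column 4 must total 270; the given cells sum to 220, so (3,4) = 50.
From main diagonal, 270 − (22 + 92 + 113) gives (2,2) = 43.
Using anti-diagonal: 29 + 64 + 71 + ? → (4,1) = 270 − 164 = 106.
Row 2 must total 270; the given cells sum to 185, so (2,1) = 85.
The remaining cell in row 3 is (3,1) = 270 − 213 = 57.
From row 4, 270 − (106 + 15 + 113) gives (4,2) = 36.

36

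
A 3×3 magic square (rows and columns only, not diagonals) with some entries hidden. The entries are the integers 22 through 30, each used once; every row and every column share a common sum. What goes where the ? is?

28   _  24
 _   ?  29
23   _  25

22

The entries are 22 through 30, which sum to 234, so each line sums to 234/3 = 78.
Row 1: 28 + 24 + ? = 78, so (1,2) = 26.
Row 3 needs 78; the known cells sum to 48, so (3,2) = 30.
Column 1 needs 78; the known cells sum to 51, so (2,1) = 27.
The remaining cell in column 2 is (2,2) = 78 − 56 = 22.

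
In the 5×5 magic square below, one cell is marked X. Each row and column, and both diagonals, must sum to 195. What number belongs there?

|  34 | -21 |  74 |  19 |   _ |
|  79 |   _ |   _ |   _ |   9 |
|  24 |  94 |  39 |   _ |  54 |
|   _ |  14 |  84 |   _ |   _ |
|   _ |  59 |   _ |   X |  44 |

99

Row 1: 34 + (-21) + 74 + 19 + ? = 195, so (1,5) = 89.
Using row 3: 24 + 94 + 39 + 54 + ? → (3,4) = 195 − 211 = -16.
Using column 2: -21 + 94 + 14 + 59 + ? → (2,2) = 195 − 146 = 49.
Column 5 must total 195; the given cells sum to 196, so (4,5) = -1.
Main diagonal must total 195; the given cells sum to 166, so (4,4) = 29.
From row 4, 195 − (14 + 84 + 29 + (-1)) gives (4,1) = 69.
Using column 1: 34 + 79 + 24 + 69 + ? → (5,1) = 195 − 206 = -11.
The remaining cell in anti-diagonal is (2,4) = 195 − 131 = 64.
The remaining cell in row 2 is (2,3) = 195 − 201 = -6.
Column 3: 74 + (-6) + 39 + 84 + ? = 195, so (5,3) = 4.
Using column 4: 19 + 64 + (-16) + 29 + ? → (5,4) = 195 − 96 = 99.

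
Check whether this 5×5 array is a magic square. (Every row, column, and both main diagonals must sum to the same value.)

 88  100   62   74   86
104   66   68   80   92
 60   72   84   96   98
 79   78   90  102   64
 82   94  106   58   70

Row 1: 88 + 100 + 62 + 74 + 86 = 410.
Row 2: 104 + 66 + 68 + 80 + 92 = 410.
Row 3: 60 + 72 + 84 + 96 + 98 = 410.
Row 4: 79 + 78 + 90 + 102 + 64 = 413.
Row 5: 82 + 94 + 106 + 58 + 70 = 410.
Column 1: 88 + 104 + 60 + 79 + 82 = 413.
Column 2: 100 + 66 + 72 + 78 + 94 = 410.
Column 3: 62 + 68 + 84 + 90 + 106 = 410.
Column 4: 74 + 80 + 96 + 102 + 58 = 410.
Column 5: 86 + 92 + 98 + 64 + 70 = 410.
Main diagonal: 88 + 66 + 84 + 102 + 70 = 410.
Anti-diagonal: 86 + 80 + 84 + 78 + 82 = 410.

No — anti-diagonal sums to 410 but column 1 sums to 413.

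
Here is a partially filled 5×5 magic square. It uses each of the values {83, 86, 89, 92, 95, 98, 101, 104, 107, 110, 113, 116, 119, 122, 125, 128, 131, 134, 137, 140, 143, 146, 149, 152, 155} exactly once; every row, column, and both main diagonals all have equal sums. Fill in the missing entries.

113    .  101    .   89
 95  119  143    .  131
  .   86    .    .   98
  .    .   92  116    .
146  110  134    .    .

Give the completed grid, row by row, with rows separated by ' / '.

The 25 entries sum to 2975, so each line sums to 2975/5 = 595.
Row 2: 95 + 119 + 143 + 131 + ? = 595, so (2,4) = 107.
Column 3 must total 595; the given cells sum to 470, so (3,3) = 125.
Main diagonal needs 595; the known cells sum to 473, so (5,5) = 122.
Anti-diagonal: 89 + 107 + 125 + 146 + ? = 595, so (4,2) = 128.
From row 5, 595 − (146 + 110 + 134 + 122) gives (5,4) = 83.
Column 2: 119 + 86 + 128 + 110 + ? = 595, so (1,2) = 152.
Column 5: 89 + 131 + 98 + 122 + ? = 595, so (4,5) = 155.
The remaining cell in row 1 is (1,4) = 595 − 455 = 140.
Using row 4: 128 + 92 + 116 + 155 + ? → (4,1) = 595 − 491 = 104.
Column 1 must total 595; the given cells sum to 458, so (3,1) = 137.
Column 4 needs 595; the known cells sum to 446, so (3,4) = 149.

113 152 101 140 89 / 95 119 143 107 131 / 137 86 125 149 98 / 104 128 92 116 155 / 146 110 134 83 122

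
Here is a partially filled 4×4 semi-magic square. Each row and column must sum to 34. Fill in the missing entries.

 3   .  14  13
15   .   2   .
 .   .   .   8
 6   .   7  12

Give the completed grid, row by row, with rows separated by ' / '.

3 4 14 13 / 15 16 2 1 / 10 5 11 8 / 6 9 7 12

The remaining cell in row 1 is (1,2) = 34 − 30 = 4.
Row 4 must total 34; the given cells sum to 25, so (4,2) = 9.
The remaining cell in column 1 is (3,1) = 34 − 24 = 10.
Using column 3: 14 + 2 + 7 + ? → (3,3) = 34 − 23 = 11.
The remaining cell in column 4 is (2,4) = 34 − 33 = 1.
The remaining cell in row 2 is (2,2) = 34 − 18 = 16.
Row 3 must total 34; the given cells sum to 29, so (3,2) = 5.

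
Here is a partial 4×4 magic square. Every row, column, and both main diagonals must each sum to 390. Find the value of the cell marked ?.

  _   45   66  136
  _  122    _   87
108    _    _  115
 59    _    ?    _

Row 1 needs 390; the known cells sum to 247, so (1,1) = 143.
Using column 1: 143 + 108 + 59 + ? → (2,1) = 390 − 310 = 80.
Column 4 must total 390; the given cells sum to 338, so (4,4) = 52.
The remaining cell in main diagonal is (3,3) = 390 − 317 = 73.
Using row 2: 80 + 122 + 87 + ? → (2,3) = 390 − 289 = 101.
The remaining cell in row 3 is (3,2) = 390 − 296 = 94.
Column 2 needs 390; the known cells sum to 261, so (4,2) = 129.
Using column 3: 66 + 101 + 73 + ? → (4,3) = 390 − 240 = 150.

150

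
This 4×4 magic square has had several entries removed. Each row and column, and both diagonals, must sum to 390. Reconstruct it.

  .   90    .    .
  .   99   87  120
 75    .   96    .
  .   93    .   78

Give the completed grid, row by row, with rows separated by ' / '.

Row 2: 99 + 87 + 120 + ? = 390, so (2,1) = 84.
The remaining cell in column 2 is (3,2) = 390 − 282 = 108.
Main diagonal needs 390; the known cells sum to 273, so (1,1) = 117.
From row 3, 390 − (75 + 108 + 96) gives (3,4) = 111.
Column 1: 117 + 84 + 75 + ? = 390, so (4,1) = 114.
From column 4, 390 − (120 + 111 + 78) gives (1,4) = 81.
From row 1, 390 − (117 + 90 + 81) gives (1,3) = 102.
Using row 4: 114 + 93 + 78 + ? → (4,3) = 390 − 285 = 105.

117 90 102 81 / 84 99 87 120 / 75 108 96 111 / 114 93 105 78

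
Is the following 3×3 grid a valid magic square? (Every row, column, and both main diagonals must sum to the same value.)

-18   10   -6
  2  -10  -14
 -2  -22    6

No — row 1 sums to -14 but column 1 sums to -18.

Row 1: -18 + 10 + (-6) = -14.
Row 2: 2 + (-10) + (-14) = -22.
Row 3: -2 + (-22) + 6 = -18.
Column 1: -18 + 2 + (-2) = -18.
Column 2: 10 + (-10) + (-22) = -22.
Column 3: -6 + (-14) + 6 = -14.
Main diagonal: -18 + (-10) + 6 = -22.
Anti-diagonal: -6 + (-10) + (-2) = -18.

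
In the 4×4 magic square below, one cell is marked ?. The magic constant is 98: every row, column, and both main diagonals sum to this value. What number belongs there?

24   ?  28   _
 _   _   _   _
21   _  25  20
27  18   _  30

The remaining cell in row 3 is (3,2) = 98 − 66 = 32.
Row 4: 27 + 18 + 30 + ? = 98, so (4,3) = 23.
The remaining cell in column 1 is (2,1) = 98 − 72 = 26.
From column 3, 98 − (28 + 25 + 23) gives (2,3) = 22.
Main diagonal must total 98; the given cells sum to 79, so (2,2) = 19.
Anti-diagonal: 22 + 32 + 27 + ? = 98, so (1,4) = 17.
The remaining cell in row 1 is (1,2) = 98 − 69 = 29.

29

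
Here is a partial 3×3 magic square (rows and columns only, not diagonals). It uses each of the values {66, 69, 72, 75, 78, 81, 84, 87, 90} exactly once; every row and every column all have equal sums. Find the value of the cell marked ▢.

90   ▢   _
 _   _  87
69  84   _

The 9 entries sum to 702, so each line sums to 702/3 = 234.
Row 3 must total 234; the given cells sum to 153, so (3,3) = 81.
From column 1, 234 − (90 + 69) gives (2,1) = 75.
The remaining cell in column 3 is (1,3) = 234 − 168 = 66.
Row 1: 90 + 66 + ? = 234, so (1,2) = 78.

78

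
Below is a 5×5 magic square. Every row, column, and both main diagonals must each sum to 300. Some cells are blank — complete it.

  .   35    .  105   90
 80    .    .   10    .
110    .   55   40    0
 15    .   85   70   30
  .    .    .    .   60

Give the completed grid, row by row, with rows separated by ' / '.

50 35 20 105 90 / 80 65 25 10 120 / 110 95 55 40 0 / 15 100 85 70 30 / 45 5 115 75 60

Row 3 must total 300; the given cells sum to 205, so (3,2) = 95.
From row 4, 300 − (15 + 85 + 70 + 30) gives (4,2) = 100.
From column 4, 300 − (105 + 10 + 40 + 70) gives (5,4) = 75.
Column 5: 90 + 0 + 30 + 60 + ? = 300, so (2,5) = 120.
From anti-diagonal, 300 − (90 + 10 + 55 + 100) gives (5,1) = 45.
Using column 1: 80 + 110 + 15 + 45 + ? → (1,1) = 300 − 250 = 50.
Using main diagonal: 50 + 55 + 70 + 60 + ? → (2,2) = 300 − 235 = 65.
The remaining cell in row 1 is (1,3) = 300 − 280 = 20.
Row 2 needs 300; the known cells sum to 275, so (2,3) = 25.
Column 2 needs 300; the known cells sum to 295, so (5,2) = 5.
Column 3: 20 + 25 + 55 + 85 + ? = 300, so (5,3) = 115.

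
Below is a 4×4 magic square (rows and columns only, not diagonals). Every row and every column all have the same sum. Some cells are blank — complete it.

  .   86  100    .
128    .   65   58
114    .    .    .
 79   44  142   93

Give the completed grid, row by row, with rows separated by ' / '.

Row 4 is already complete: 79 + 44 + 142 + 93 = 358, so that is the magic constant.
Row 2: 128 + 65 + 58 + ? = 358, so (2,2) = 107.
Column 1: 128 + 114 + 79 + ? = 358, so (1,1) = 37.
The remaining cell in column 2 is (3,2) = 358 − 237 = 121.
Column 3 needs 358; the known cells sum to 307, so (3,3) = 51.
Using row 1: 37 + 86 + 100 + ? → (1,4) = 358 − 223 = 135.
Row 3 must total 358; the given cells sum to 286, so (3,4) = 72.

37 86 100 135 / 128 107 65 58 / 114 121 51 72 / 79 44 142 93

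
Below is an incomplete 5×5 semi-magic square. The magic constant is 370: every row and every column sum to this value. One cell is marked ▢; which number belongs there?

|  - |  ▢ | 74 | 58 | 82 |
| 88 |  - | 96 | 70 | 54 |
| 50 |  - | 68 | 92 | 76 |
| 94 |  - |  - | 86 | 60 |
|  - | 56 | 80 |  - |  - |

Row 2 needs 370; the known cells sum to 308, so (2,2) = 62.
From row 3, 370 − (50 + 68 + 92 + 76) gives (3,2) = 84.
Column 3 needs 370; the known cells sum to 318, so (4,3) = 52.
Column 4 must total 370; the given cells sum to 306, so (5,4) = 64.
Column 5 must total 370; the given cells sum to 272, so (5,5) = 98.
Row 4 must total 370; the given cells sum to 292, so (4,2) = 78.
From row 5, 370 − (56 + 80 + 64 + 98) gives (5,1) = 72.
Column 1 needs 370; the known cells sum to 304, so (1,1) = 66.
The remaining cell in column 2 is (1,2) = 370 − 280 = 90.

90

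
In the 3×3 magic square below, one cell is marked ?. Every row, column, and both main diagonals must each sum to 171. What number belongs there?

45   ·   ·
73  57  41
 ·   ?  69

Using column 1: 45 + 73 + ? → (3,1) = 171 − 118 = 53.
Column 3: 41 + 69 + ? = 171, so (1,3) = 61.
Row 1: 45 + 61 + ? = 171, so (1,2) = 65.
From row 3, 171 − (53 + 69) gives (3,2) = 49.

49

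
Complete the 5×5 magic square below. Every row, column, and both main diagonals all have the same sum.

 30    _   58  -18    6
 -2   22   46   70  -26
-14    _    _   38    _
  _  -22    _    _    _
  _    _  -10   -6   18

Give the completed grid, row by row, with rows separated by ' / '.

Row 2 is already complete: -2 + 22 + 46 + 70 + -26 = 110, so that is the magic constant.
Row 1 needs 110; the known cells sum to 76, so (1,2) = 34.
From column 4, 110 − (-18 + 70 + 38 + (-6)) gives (4,4) = 26.
Main diagonal must total 110; the given cells sum to 96, so (3,3) = 14.
Anti-diagonal: 6 + 70 + 14 + (-22) + ? = 110, so (5,1) = 42.
The remaining cell in row 5 is (5,2) = 110 − 44 = 66.
From column 1, 110 − (30 + (-2) + (-14) + 42) gives (4,1) = 54.
Using column 2: 34 + 22 + (-22) + 66 + ? → (3,2) = 110 − 100 = 10.
Using column 3: 58 + 46 + 14 + (-10) + ? → (4,3) = 110 − 108 = 2.
Row 3 must total 110; the given cells sum to 48, so (3,5) = 62.
Using row 4: 54 + (-22) + 2 + 26 + ? → (4,5) = 110 − 60 = 50.

30 34 58 -18 6 / -2 22 46 70 -26 / -14 10 14 38 62 / 54 -22 2 26 50 / 42 66 -10 -6 18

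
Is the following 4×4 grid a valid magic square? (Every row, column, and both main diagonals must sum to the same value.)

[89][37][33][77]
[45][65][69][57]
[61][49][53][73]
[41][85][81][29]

Yes

Row 1: 89 + 37 + 33 + 77 = 236.
Row 2: 45 + 65 + 69 + 57 = 236.
Row 3: 61 + 49 + 53 + 73 = 236.
Row 4: 41 + 85 + 81 + 29 = 236.
Column 1: 89 + 45 + 61 + 41 = 236.
Column 2: 37 + 65 + 49 + 85 = 236.
Column 3: 33 + 69 + 53 + 81 = 236.
Column 4: 77 + 57 + 73 + 29 = 236.
Main diagonal: 89 + 65 + 53 + 29 = 236.
Anti-diagonal: 77 + 69 + 49 + 41 = 236.
All lines sum to 236.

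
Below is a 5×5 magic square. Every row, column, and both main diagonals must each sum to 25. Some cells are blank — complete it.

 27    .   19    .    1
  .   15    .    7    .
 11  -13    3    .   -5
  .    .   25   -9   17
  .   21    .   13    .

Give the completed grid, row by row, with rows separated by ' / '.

From row 3, 25 − (11 + (-13) + 3 + (-5)) gives (3,4) = 29.
Column 4: 7 + 29 + (-9) + 13 + ? = 25, so (1,4) = -15.
Using main diagonal: 27 + 15 + 3 + (-9) + ? → (5,5) = 25 − 36 = -11.
Row 1: 27 + 19 + (-15) + 1 + ? = 25, so (1,2) = -7.
Column 2: -7 + 15 + (-13) + 21 + ? = 25, so (4,2) = 9.
From column 5, 25 − (1 + (-5) + 17 + (-11)) gives (2,5) = 23.
Using anti-diagonal: 1 + 7 + 3 + 9 + ? → (5,1) = 25 − 20 = 5.
Row 4 needs 25; the known cells sum to 42, so (4,1) = -17.
Using row 5: 5 + 21 + 13 + (-11) + ? → (5,3) = 25 − 28 = -3.
Using column 1: 27 + 11 + (-17) + 5 + ? → (2,1) = 25 − 26 = -1.
Column 3: 19 + 3 + 25 + (-3) + ? = 25, so (2,3) = -19.

27 -7 19 -15 1 / -1 15 -19 7 23 / 11 -13 3 29 -5 / -17 9 25 -9 17 / 5 21 -3 13 -11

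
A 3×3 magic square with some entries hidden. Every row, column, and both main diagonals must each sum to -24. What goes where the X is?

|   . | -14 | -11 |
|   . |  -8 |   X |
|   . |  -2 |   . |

4

Row 1: -14 + (-11) + ? = -24, so (1,1) = 1.
Main diagonal: 1 + (-8) + ? = -24, so (3,3) = -17.
Anti-diagonal: -11 + (-8) + ? = -24, so (3,1) = -5.
Column 1 needs -24; the known cells sum to -4, so (2,1) = -20.
The remaining cell in column 3 is (2,3) = -24 − (-28) = 4.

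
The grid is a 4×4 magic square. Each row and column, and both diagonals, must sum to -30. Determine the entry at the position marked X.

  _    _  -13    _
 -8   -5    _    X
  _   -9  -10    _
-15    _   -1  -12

-11

Row 4 needs -30; the known cells sum to -28, so (4,2) = -2.
Using column 2: -5 + (-9) + (-2) + ? → (1,2) = -30 − (-16) = -14.
Using column 3: -13 + (-10) + (-1) + ? → (2,3) = -30 − (-24) = -6.
Main diagonal needs -30; the known cells sum to -27, so (1,1) = -3.
The remaining cell in anti-diagonal is (1,4) = -30 − (-30) = 0.
Using row 2: -8 + (-5) + (-6) + ? → (2,4) = -30 − (-19) = -11.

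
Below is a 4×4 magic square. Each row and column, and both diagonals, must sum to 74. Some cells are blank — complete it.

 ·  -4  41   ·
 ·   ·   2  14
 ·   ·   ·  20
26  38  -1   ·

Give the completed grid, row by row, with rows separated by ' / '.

Using row 4: 26 + 38 + (-1) + ? → (4,4) = 74 − 63 = 11.
Column 3 needs 74; the known cells sum to 42, so (3,3) = 32.
Column 4 must total 74; the given cells sum to 45, so (1,4) = 29.
Anti-diagonal must total 74; the given cells sum to 57, so (3,2) = 17.
Using row 1: -4 + 41 + 29 + ? → (1,1) = 74 − 66 = 8.
Row 3: 17 + 32 + 20 + ? = 74, so (3,1) = 5.
Column 1 needs 74; the known cells sum to 39, so (2,1) = 35.
Using column 2: -4 + 17 + 38 + ? → (2,2) = 74 − 51 = 23.

8 -4 41 29 / 35 23 2 14 / 5 17 32 20 / 26 38 -1 11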